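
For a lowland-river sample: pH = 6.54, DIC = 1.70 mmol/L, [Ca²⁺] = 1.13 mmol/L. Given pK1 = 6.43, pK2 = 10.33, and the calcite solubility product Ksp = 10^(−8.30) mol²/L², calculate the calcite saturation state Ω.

α₂ = 1 / (1 + [H⁺]/K2 + [H⁺]²/(K1K2)) = 1 / (1 + 10^+3.79 + 10^+3.68)
   = 1 / (1 + 6166.0 + 4786.3) = 1/1.0953×10^4 = 9.130×10^-5
[CO3²⁻] = α₂ × DIC = 9.130×10^-5 × 1.70 = 0.0001552 mmol/L = 0.1552 μmol/L
Ksp = 10^(−8.30) = 5.012×10^-9
Ω = [Ca²⁺][CO3²⁻]/Ksp = (1.13×10^-3)(1.552×10^-7) / 5.012×10^-9 = 0.0350

Ω = 0.0350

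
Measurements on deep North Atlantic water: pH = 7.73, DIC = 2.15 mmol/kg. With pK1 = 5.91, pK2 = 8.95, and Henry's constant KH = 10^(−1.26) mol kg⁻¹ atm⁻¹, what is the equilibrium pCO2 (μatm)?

α₀ = 1 / (1 + K1/[H⁺] + K1K2/[H⁺]²) = 1 / (1 + 10^+1.82 + 10^+0.60)
   = 1 / (1 + 66.069 + 3.9811) = 1/71.050 = 0.01407
[CO2*] = α₀ × DIC = 0.01407 × 2.15 = 0.03026 mmol/kg
pCO2 = [CO2*]/KH = 3.026×10^-5 / 5.495×10^-2 = 551 μatm

pCO2 = 551 μatm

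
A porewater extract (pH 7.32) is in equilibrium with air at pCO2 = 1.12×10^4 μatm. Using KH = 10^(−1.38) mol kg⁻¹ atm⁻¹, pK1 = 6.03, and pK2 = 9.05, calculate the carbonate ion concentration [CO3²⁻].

[CO3²⁻] = 0.170 mmol/kg

[CO2*] = KH · pCO2 = 10^(−1.38) × 1.12×10^4×10^-6 = 4.669×10^-4 mol/kg
α₀ = 1/(1 + K1/[H⁺] + K1K2/[H⁺]²) = 1/(1 + 10^+1.29 + 10^-0.44) = 0.04794
DIC = [CO2*]/α₀ = 4.669×10^-4 / 0.04794 = 9.740 mmol/kg
[CO3²⁻] = α₂·DIC; α₂ = 0.01740, so [CO3²⁻] = 0.01740 × 9.740 = 0.170 mmol/kg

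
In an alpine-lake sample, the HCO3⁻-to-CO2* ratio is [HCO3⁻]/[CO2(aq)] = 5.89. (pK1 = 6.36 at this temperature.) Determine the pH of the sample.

pH = 7.13

From K1 = [H⁺][HCO3⁻]/[CO2(aq)]:  pH = pK1 + log₁₀([HCO3⁻]/[CO2(aq)])
log₁₀(5.89) = +0.770
pH = 6.36 + (+0.770) = 7.13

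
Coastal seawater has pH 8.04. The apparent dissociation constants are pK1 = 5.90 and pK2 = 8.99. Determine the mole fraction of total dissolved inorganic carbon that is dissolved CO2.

α₀ = 0.00647

α₀ = 1 / (1 + K1/[H⁺] + K1K2/[H⁺]²) = 1 / (1 + 10^+2.14 + 10^+1.19)
   = 1 / (1 + 138.04 + 15.488) = 1/154.53 = 0.006471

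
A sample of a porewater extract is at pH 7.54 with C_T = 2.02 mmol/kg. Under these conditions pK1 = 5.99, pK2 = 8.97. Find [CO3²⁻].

α₂ = 1 / (1 + [H⁺]/K2 + [H⁺]²/(K1K2)) = 1 / (1 + 10^+1.43 + 10^-0.12)
   = 1 / (1 + 26.915 + 0.75858) = 1/28.674 = 0.03487
[CO3²⁻] = α₂ × DIC = 0.03487 × 2.02 = 0.0704 mmol/kg

[CO3²⁻] = 0.0704 mmol/kg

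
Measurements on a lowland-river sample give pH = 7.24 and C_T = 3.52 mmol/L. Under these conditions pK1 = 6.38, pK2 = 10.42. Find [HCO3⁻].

α₁ = 1 / (1 + [H⁺]/K1 + K2/[H⁺]) = 1 / (1 + 10^-0.86 + 10^-3.18)
   = 1 / (1 + 0.13804 + 0.00066069) = 1/1.1387 = 0.8782
[HCO3⁻] = α₁ × DIC = 0.8782 × 3.52 = 3.09 mmol/L

[HCO3⁻] = 3.09 mmol/L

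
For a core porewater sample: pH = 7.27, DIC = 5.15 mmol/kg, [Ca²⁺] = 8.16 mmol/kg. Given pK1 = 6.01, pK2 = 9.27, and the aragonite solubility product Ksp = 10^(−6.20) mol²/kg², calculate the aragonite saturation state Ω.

α₂ = 1 / (1 + [H⁺]/K2 + [H⁺]²/(K1K2)) = 1 / (1 + 10^+2.00 + 10^+0.74)
   = 1 / (1 + 100.00 + 5.4954) = 1/106.50 = 0.009390
[CO3²⁻] = α₂ × DIC = 0.009390 × 5.15 = 0.04836 mmol/kg
Ksp = 10^(−6.20) = 6.310×10^-7
Ω = [Ca²⁺][CO3²⁻]/Ksp = (8.16×10^-3)(4.836×10^-5) / 6.310×10^-7 = 0.625

Ω = 0.625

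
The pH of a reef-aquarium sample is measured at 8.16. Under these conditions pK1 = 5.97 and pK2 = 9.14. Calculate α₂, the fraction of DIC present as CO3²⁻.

α₂ = 0.0942

α₂ = 1 / (1 + [H⁺]/K2 + [H⁺]²/(K1K2)) = 1 / (1 + 10^+0.98 + 10^-1.21)
   = 1 / (1 + 9.5499 + 0.061660) = 1/10.612 = 0.09424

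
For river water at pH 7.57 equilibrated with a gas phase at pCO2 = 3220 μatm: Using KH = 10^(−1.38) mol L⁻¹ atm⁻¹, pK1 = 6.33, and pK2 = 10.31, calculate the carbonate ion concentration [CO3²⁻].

[CO2*] = KH · pCO2 = 10^(−1.38) × 3220×10^-6 = 1.342×10^-4 mol/L
α₀ = 1/(1 + K1/[H⁺] + K1K2/[H⁺]²) = 1/(1 + 10^+1.24 + 10^-1.50) = 0.05432
DIC = [CO2*]/α₀ = 1.342×10^-4 / 0.05432 = 2.471 mmol/L
[CO3²⁻] = α₂·DIC; α₂ = 0.001718, so [CO3²⁻] = 0.001718 × 2.471 = 0.00424 mmol/L = 4.24 μmol/L

[CO3²⁻] = 4.24 μmol/L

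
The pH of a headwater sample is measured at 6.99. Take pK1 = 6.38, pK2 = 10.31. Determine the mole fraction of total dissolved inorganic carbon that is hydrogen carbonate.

α₁ = 0.803

α₁ = 1 / (1 + [H⁺]/K1 + K2/[H⁺]) = 1 / (1 + 10^-0.61 + 10^-3.32)
   = 1 / (1 + 0.24547 + 0.00047863) = 1/1.2459 = 0.8026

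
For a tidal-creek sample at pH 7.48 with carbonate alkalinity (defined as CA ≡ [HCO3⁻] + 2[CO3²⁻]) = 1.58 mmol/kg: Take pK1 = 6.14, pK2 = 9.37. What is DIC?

DIC = 1.63 mmol/kg

CA = [HCO3⁻] + 2[CO3²⁻] = (α₁ + 2α₂)·DIC
At pH 7.48: [H⁺]/K1 = 10^-1.34 = 0.045709, K2/[H⁺] = 10^-1.89 = 0.012882
α₁ = 1/(1 + 0.045709 + 0.012882) = 1/1.0586 = 0.9447; α₂ = α₁·K2/[H⁺] = 0.01217
α₁ + 2α₂ = 0.9690
DIC = CA / (α₁ + 2α₂) = 1.58 / 0.9690 = 1.63 mmol/kg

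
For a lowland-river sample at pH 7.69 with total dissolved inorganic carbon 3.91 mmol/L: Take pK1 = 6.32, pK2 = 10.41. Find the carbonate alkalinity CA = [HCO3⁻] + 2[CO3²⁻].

CA = [HCO3⁻] + 2[CO3²⁻] = (α₁ + 2α₂)·DIC
At pH 7.69: [H⁺]/K1 = 10^-1.37 = 0.042658, K2/[H⁺] = 10^-2.72 = 0.0019055
α₁ = 1/(1 + 0.042658 + 0.0019055) = 1/1.0446 = 0.9573; α₂ = α₁·K2/[H⁺] = 0.001824
α₁ + 2α₂ = 0.9610
CA = 0.9610 × 3.91 = 3.76 mmol/L

CA = 3.76 mmol/L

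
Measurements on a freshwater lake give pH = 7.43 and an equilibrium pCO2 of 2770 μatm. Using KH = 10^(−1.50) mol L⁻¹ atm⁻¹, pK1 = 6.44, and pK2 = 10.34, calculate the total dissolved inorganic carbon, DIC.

DIC = 0.945 mmol/L

[CO2*] = KH · pCO2 = 10^(−1.50) × 2770×10^-6 = 8.760×10^-5 mol/L
α₀ = 1/(1 + K1/[H⁺] + K1K2/[H⁺]²) = 1/(1 + 10^+0.99 + 10^-1.92) = 0.09273
DIC = [CO2*]/α₀ = 8.760×10^-5 / 0.09273 = 0.945 mmol/L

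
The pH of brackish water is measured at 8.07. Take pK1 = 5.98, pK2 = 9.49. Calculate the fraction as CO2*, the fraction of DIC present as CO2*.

α₀ = 1 / (1 + K1/[H⁺] + K1K2/[H⁺]²) = 1 / (1 + 10^+2.09 + 10^+0.67)
   = 1 / (1 + 123.03 + 4.6774) = 1/128.70 = 0.007770

α₀ = 0.00777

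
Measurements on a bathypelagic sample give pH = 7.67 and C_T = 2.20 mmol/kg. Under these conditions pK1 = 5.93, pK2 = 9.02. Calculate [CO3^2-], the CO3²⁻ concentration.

α₂ = 1 / (1 + [H⁺]/K2 + [H⁺]²/(K1K2)) = 1 / (1 + 10^+1.35 + 10^-0.39)
   = 1 / (1 + 22.387 + 0.40738) = 1/23.795 = 0.04203
[CO3²⁻] = α₂ × DIC = 0.04203 × 2.20 = 0.0925 mmol/kg

[CO3²⁻] = 0.0925 mmol/kg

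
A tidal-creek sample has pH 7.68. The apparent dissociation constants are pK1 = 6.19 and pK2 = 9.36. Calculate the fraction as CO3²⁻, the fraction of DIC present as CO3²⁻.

α₂ = 0.0198

α₂ = 1 / (1 + [H⁺]/K2 + [H⁺]²/(K1K2)) = 1 / (1 + 10^+1.68 + 10^+0.19)
   = 1 / (1 + 47.863 + 1.5488) = 1/50.412 = 0.01984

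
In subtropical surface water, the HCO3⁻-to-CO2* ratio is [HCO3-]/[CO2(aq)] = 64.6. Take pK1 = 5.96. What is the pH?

From K1 = [H⁺][HCO3-]/[CO2(aq)]:  pH = pK1 + log₁₀([HCO3-]/[CO2(aq)])
log₁₀(64.6) = +1.810
pH = 5.96 + (+1.810) = 7.77

pH = 7.77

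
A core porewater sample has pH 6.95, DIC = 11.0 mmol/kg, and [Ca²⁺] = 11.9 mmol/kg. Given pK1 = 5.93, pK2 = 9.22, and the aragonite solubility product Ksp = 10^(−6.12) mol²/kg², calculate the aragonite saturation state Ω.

Ω = 0.842

α₂ = 1 / (1 + [H⁺]/K2 + [H⁺]²/(K1K2)) = 1 / (1 + 10^+2.27 + 10^+1.25)
   = 1 / (1 + 186.21 + 17.783) = 1/204.99 = 0.004878
[CO3²⁻] = α₂ × DIC = 0.004878 × 11.0 = 0.05366 mmol/kg
Ksp = 10^(−6.12) = 7.586×10^-7
Ω = [Ca²⁺][CO3²⁻]/Ksp = (11.9×10^-3)(5.366×10^-5) / 7.586×10^-7 = 0.842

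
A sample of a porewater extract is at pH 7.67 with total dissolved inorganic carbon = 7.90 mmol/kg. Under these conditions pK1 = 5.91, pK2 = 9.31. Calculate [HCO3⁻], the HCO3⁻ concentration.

[HCO3⁻] = 7.59 mmol/kg

α₁ = 1 / (1 + [H⁺]/K1 + K2/[H⁺]) = 1 / (1 + 10^-1.76 + 10^-1.64)
   = 1 / (1 + 0.017378 + 0.022909) = 1/1.0403 = 0.9613
[HCO3⁻] = α₁ × DIC = 0.9613 × 7.90 = 7.59 mmol/kg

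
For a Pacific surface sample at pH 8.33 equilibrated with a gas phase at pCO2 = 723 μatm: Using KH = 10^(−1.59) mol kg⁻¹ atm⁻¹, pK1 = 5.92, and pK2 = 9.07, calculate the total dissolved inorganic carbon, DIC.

DIC = 5.66 mmol/kg

[CO2*] = KH · pCO2 = 10^(−1.59) × 723×10^-6 = 1.858×10^-5 mol/kg
α₀ = 1/(1 + K1/[H⁺] + K1K2/[H⁺]²) = 1/(1 + 10^+2.41 + 10^+1.67) = 0.003281
DIC = [CO2*]/α₀ = 1.858×10^-5 / 0.003281 = 5.66 mmol/kg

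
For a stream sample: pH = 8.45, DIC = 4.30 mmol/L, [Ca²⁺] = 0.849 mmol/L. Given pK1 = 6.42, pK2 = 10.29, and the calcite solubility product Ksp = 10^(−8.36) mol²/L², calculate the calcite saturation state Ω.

α₂ = 1 / (1 + [H⁺]/K2 + [H⁺]²/(K1K2)) = 1 / (1 + 10^+1.84 + 10^-0.19)
   = 1 / (1 + 69.183 + 0.64565) = 1/70.829 = 0.01412
[CO3²⁻] = α₂ × DIC = 0.01412 × 4.30 = 0.06071 mmol/L
Ksp = 10^(−8.36) = 4.365×10^-9
Ω = [Ca²⁺][CO3²⁻]/Ksp = (0.849×10^-3)(6.071×10^-5) / 4.365×10^-9 = 11.8

Ω = 11.8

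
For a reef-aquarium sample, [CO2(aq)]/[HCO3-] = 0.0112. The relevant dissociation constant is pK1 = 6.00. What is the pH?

From K1 = [H⁺][HCO3-]/[CO2(aq)]:  pH = pK1 − log₁₀([CO2(aq)]/[HCO3-])
log₁₀(0.0112) = -1.951
pH = 6.00 − (-1.951) = 7.95

pH = 7.95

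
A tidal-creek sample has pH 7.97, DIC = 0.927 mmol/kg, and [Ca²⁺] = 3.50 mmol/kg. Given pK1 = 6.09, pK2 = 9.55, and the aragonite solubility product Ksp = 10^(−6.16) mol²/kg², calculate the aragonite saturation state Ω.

Ω = 0.119

α₂ = 1 / (1 + [H⁺]/K2 + [H⁺]²/(K1K2)) = 1 / (1 + 10^+1.58 + 10^-0.30)
   = 1 / (1 + 38.019 + 0.50119) = 1/39.520 = 0.02530
[CO3²⁻] = α₂ × DIC = 0.02530 × 0.927 = 0.02346 mmol/kg
Ksp = 10^(−6.16) = 6.918×10^-7
Ω = [Ca²⁺][CO3²⁻]/Ksp = (3.50×10^-3)(2.346×10^-5) / 6.918×10^-7 = 0.119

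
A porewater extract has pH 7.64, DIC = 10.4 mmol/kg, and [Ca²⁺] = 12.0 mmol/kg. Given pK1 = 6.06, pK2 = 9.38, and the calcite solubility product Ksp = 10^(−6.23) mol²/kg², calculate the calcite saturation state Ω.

α₂ = 1 / (1 + [H⁺]/K2 + [H⁺]²/(K1K2)) = 1 / (1 + 10^+1.74 + 10^+0.16)
   = 1 / (1 + 54.954 + 1.4454) = 1/57.400 = 0.01742
[CO3²⁻] = α₂ × DIC = 0.01742 × 10.4 = 0.1812 mmol/kg
Ksp = 10^(−6.23) = 5.888×10^-7
Ω = [Ca²⁺][CO3²⁻]/Ksp = (12.0×10^-3)(1.812×10^-4) / 5.888×10^-7 = 3.69

Ω = 3.69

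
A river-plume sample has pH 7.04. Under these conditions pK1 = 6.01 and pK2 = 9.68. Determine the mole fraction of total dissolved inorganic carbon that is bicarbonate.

α₁ = 1 / (1 + [H⁺]/K1 + K2/[H⁺]) = 1 / (1 + 10^-1.03 + 10^-2.64)
   = 1 / (1 + 0.093325 + 0.0022909) = 1/1.0956 = 0.9127

α₁ = 0.913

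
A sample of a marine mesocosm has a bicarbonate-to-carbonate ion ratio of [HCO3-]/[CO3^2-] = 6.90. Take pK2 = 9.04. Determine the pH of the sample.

From K2 = [H⁺][CO3^2-]/[HCO3-]:  pH = pK2 − log₁₀([HCO3-]/[CO3^2-])
log₁₀(6.90) = +0.839
pH = 9.04 − (+0.839) = 8.20

pH = 8.20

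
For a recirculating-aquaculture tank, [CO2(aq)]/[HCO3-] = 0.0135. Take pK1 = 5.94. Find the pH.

From K1 = [H⁺][HCO3-]/[CO2(aq)]:  pH = pK1 − log₁₀([CO2(aq)]/[HCO3-])
log₁₀(0.0135) = -1.870
pH = 5.94 − (-1.870) = 7.81

pH = 7.81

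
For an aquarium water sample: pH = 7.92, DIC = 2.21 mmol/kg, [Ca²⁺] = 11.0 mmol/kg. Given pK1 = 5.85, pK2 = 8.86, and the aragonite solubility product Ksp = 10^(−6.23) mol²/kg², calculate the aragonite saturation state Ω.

Ω = 4.22

α₂ = 1 / (1 + [H⁺]/K2 + [H⁺]²/(K1K2)) = 1 / (1 + 10^+0.94 + 10^-1.13)
   = 1 / (1 + 8.7096 + 0.074131) = 1/9.7838 = 0.1022
[CO3²⁻] = α₂ × DIC = 0.1022 × 2.21 = 0.2259 mmol/kg
Ksp = 10^(−6.23) = 5.888×10^-7
Ω = [Ca²⁺][CO3²⁻]/Ksp = (11.0×10^-3)(2.259×10^-4) / 5.888×10^-7 = 4.22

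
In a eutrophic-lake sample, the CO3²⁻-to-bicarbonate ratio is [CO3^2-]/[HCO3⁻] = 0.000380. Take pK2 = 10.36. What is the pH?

pH = 6.94

From K2 = [H⁺][CO3^2-]/[HCO3⁻]:  pH = pK2 + log₁₀([CO3^2-]/[HCO3⁻])
log₁₀(0.000380) = -3.420
pH = 10.36 + (-3.420) = 6.94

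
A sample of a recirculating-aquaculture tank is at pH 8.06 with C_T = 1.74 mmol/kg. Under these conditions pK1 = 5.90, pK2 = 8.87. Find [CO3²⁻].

[CO3²⁻] = 0.232 mmol/kg

α₂ = 1 / (1 + [H⁺]/K2 + [H⁺]²/(K1K2)) = 1 / (1 + 10^+0.81 + 10^-1.35)
   = 1 / (1 + 6.4565 + 0.044668) = 1/7.5012 = 0.1333
[CO3²⁻] = α₂ × DIC = 0.1333 × 1.74 = 0.232 mmol/kg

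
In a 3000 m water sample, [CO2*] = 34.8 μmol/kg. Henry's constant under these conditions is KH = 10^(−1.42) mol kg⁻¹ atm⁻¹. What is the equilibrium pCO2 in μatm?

pCO2 = 915 μatm

KH = 10^(−1.42) = 3.802×10^-2 mol kg⁻¹ atm⁻¹
pCO2 = [CO2*]/KH = 34.8×10^-6 / 3.802×10^-2 = 9.15×10^-4 atm = 915 μatm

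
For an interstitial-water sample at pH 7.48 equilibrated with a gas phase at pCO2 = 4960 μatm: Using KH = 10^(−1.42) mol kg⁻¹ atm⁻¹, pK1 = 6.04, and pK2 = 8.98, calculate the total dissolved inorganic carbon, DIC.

[CO2*] = KH · pCO2 = 10^(−1.42) × 4960×10^-6 = 1.886×10^-4 mol/kg
α₀ = 1/(1 + K1/[H⁺] + K1K2/[H⁺]²) = 1/(1 + 10^+1.44 + 10^-0.06) = 0.03400
DIC = [CO2*]/α₀ = 1.886×10^-4 / 0.03400 = 5.55 mmol/kg

DIC = 5.55 mmol/kg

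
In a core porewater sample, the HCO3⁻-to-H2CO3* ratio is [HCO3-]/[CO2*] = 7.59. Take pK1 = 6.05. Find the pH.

pH = 6.93

From K1 = [H⁺][HCO3-]/[CO2*]:  pH = pK1 + log₁₀([HCO3-]/[CO2*])
log₁₀(7.59) = +0.880
pH = 6.05 + (+0.880) = 6.93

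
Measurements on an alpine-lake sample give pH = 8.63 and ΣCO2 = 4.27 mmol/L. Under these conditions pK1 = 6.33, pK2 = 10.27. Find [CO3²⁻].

α₂ = 1 / (1 + [H⁺]/K2 + [H⁺]²/(K1K2)) = 1 / (1 + 10^+1.64 + 10^-0.66)
   = 1 / (1 + 43.652 + 0.21878) = 1/44.870 = 0.02229
[CO3²⁻] = α₂ × DIC = 0.02229 × 4.27 = 0.0952 mmol/L

[CO3²⁻] = 0.0952 mmol/L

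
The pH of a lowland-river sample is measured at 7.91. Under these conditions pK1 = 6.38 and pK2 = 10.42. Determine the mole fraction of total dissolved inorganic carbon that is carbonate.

α₂ = 1 / (1 + [H⁺]/K2 + [H⁺]²/(K1K2)) = 1 / (1 + 10^+2.51 + 10^+0.98)
   = 1 / (1 + 323.59 + 9.5499) = 1/334.14 = 0.002993

α₂ = 0.00299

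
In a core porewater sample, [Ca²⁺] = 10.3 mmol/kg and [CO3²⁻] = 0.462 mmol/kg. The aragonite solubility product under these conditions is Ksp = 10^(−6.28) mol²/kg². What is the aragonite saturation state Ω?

Ksp = 10^(−6.28) = 5.248×10^-7
Ω = [Ca²⁺][CO3²⁻]/Ksp = (10.3×10^-3)(0.462×10^-3) / 5.248×10^-7 = 9.07

Ω = 9.07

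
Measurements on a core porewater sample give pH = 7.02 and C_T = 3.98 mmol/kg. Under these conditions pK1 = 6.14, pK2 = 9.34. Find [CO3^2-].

α₂ = 1 / (1 + [H⁺]/K2 + [H⁺]²/(K1K2)) = 1 / (1 + 10^+2.32 + 10^+1.44)
   = 1 / (1 + 208.93 + 27.542) = 1/237.47 = 0.004211
[CO3²⁻] = α₂ × DIC = 0.004211 × 3.98 = 0.0168 mmol/kg = 16.8 μmol/kg

[CO3²⁻] = 16.8 μmol/kg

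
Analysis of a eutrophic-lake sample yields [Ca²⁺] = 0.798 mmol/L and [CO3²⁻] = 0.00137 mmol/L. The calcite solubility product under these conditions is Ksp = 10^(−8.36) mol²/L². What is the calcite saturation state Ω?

Ω = 0.250

Ksp = 10^(−8.36) = 4.365×10^-9
Ω = [Ca²⁺][CO3²⁻]/Ksp = (0.798×10^-3)(0.00137×10^-3) / 4.365×10^-9 = 0.250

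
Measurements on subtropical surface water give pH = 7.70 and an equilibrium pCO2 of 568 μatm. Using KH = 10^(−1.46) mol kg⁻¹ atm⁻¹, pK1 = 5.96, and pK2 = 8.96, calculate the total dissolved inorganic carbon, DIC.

DIC = 1.16 mmol/kg

[CO2*] = KH · pCO2 = 10^(−1.46) × 568×10^-6 = 1.969×10^-5 mol/kg
α₀ = 1/(1 + K1/[H⁺] + K1K2/[H⁺]²) = 1/(1 + 10^+1.74 + 10^+0.48) = 0.01696
DIC = [CO2*]/α₀ = 1.969×10^-5 / 0.01696 = 1.16 mmol/kg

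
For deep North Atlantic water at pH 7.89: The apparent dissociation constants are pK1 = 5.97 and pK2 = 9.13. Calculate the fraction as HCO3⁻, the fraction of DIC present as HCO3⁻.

α₁ = 0.935

α₁ = 1 / (1 + [H⁺]/K1 + K2/[H⁺]) = 1 / (1 + 10^-1.92 + 10^-1.24)
   = 1 / (1 + 0.012023 + 0.057544) = 1/1.0696 = 0.9350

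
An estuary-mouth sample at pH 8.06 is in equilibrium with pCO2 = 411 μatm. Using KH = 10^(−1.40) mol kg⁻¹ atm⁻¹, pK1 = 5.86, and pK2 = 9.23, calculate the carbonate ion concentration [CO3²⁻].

[CO3²⁻] = 0.175 mmol/kg

[CO2*] = KH · pCO2 = 10^(−1.40) × 411×10^-6 = 1.636×10^-5 mol/kg
α₀ = 1/(1 + K1/[H⁺] + K1K2/[H⁺]²) = 1/(1 + 10^+2.20 + 10^+1.03) = 0.005875
DIC = [CO2*]/α₀ = 1.636×10^-5 / 0.005875 = 2.785 mmol/kg
[CO3²⁻] = α₂·DIC; α₂ = 0.06295, so [CO3²⁻] = 0.06295 × 2.785 = 0.175 mmol/kg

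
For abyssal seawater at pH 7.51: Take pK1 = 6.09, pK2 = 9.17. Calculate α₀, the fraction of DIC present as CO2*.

α₀ = 1 / (1 + K1/[H⁺] + K1K2/[H⁺]²) = 1 / (1 + 10^+1.42 + 10^-0.24)
   = 1 / (1 + 26.303 + 0.57544) = 1/27.878 = 0.03587

α₀ = 0.0359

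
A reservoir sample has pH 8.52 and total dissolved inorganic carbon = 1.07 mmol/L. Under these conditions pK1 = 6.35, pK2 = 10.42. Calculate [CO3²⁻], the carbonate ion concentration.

[CO3²⁻] = 13.2 μmol/L

α₂ = 1 / (1 + [H⁺]/K2 + [H⁺]²/(K1K2)) = 1 / (1 + 10^+1.90 + 10^-0.27)
   = 1 / (1 + 79.433 + 0.53703) = 1/80.970 = 0.01235
[CO3²⁻] = α₂ × DIC = 0.01235 × 1.07 = 0.0132 mmol/L = 13.2 μmol/L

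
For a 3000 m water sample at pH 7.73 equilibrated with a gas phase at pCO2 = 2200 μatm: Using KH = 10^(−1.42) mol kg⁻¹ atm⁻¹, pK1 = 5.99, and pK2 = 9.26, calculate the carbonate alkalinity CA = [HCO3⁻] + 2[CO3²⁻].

CA = 4.87 mmol/kg

[CO2*] = KH · pCO2 = 10^(−1.42) × 2200×10^-6 = 8.364×10^-5 mol/kg
α₀ = 1/(1 + K1/[H⁺] + K1K2/[H⁺]²) = 1/(1 + 10^+1.74 + 10^+0.21) = 0.01737
DIC = [CO2*]/α₀ = 8.364×10^-5 / 0.01737 = 4.816 mmol/kg
CA = (α₁ + 2α₂)·DIC = (0.9545 + 2×0.02817) × 4.816 = 4.87 mmol/kg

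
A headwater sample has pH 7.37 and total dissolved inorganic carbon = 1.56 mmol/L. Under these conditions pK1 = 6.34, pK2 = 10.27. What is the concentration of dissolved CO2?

α₀ = 1 / (1 + K1/[H⁺] + K1K2/[H⁺]²) = 1 / (1 + 10^+1.03 + 10^-1.87)
   = 1 / (1 + 10.715 + 0.013490) = 1/11.729 = 0.08526
[CO2*] = α₀ × DIC = 0.08526 × 1.56 = 0.133 mmol/L

[CO2*] = 0.133 mmol/L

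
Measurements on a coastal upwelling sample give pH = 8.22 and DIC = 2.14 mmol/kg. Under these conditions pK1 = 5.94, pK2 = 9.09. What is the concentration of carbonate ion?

[CO3²⁻] = 0.253 mmol/kg

α₂ = 1 / (1 + [H⁺]/K2 + [H⁺]²/(K1K2)) = 1 / (1 + 10^+0.87 + 10^-1.41)
   = 1 / (1 + 7.4131 + 0.038905) = 1/8.4520 = 0.1183
[CO3²⁻] = α₂ × DIC = 0.1183 × 2.14 = 0.253 mmol/kg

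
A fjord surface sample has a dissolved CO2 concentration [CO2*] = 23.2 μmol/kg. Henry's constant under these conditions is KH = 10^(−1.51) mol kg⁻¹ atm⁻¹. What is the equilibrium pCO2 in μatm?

pCO2 = 751 μatm

KH = 10^(−1.51) = 3.090×10^-2 mol kg⁻¹ atm⁻¹
pCO2 = [CO2*]/KH = 23.2×10^-6 / 3.090×10^-2 = 7.51×10^-4 atm = 751 μatm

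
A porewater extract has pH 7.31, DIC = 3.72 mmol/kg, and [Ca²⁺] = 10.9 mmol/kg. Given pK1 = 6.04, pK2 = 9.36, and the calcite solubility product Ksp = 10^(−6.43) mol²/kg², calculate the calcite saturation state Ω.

α₂ = 1 / (1 + [H⁺]/K2 + [H⁺]²/(K1K2)) = 1 / (1 + 10^+2.05 + 10^+0.78)
   = 1 / (1 + 112.20 + 6.0256) = 1/119.23 = 0.008387
[CO3²⁻] = α₂ × DIC = 0.008387 × 3.72 = 0.03120 mmol/kg
Ksp = 10^(−6.43) = 3.715×10^-7
Ω = [Ca²⁺][CO3²⁻]/Ksp = (10.9×10^-3)(3.120×10^-5) / 3.715×10^-7 = 0.915

Ω = 0.915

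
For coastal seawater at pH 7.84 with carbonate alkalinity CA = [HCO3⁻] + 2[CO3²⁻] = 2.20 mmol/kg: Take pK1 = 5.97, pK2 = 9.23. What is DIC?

CA = [HCO3⁻] + 2[CO3²⁻] = (α₁ + 2α₂)·DIC
At pH 7.84: [H⁺]/K1 = 10^-1.87 = 0.013490, K2/[H⁺] = 10^-1.39 = 0.040738
α₁ = 1/(1 + 0.013490 + 0.040738) = 1/1.0542 = 0.9486; α₂ = α₁·K2/[H⁺] = 0.03864
α₁ + 2α₂ = 1.0258
DIC = CA / (α₁ + 2α₂) = 2.20 / 1.0258 = 2.14 mmol/kg

DIC = 2.14 mmol/kg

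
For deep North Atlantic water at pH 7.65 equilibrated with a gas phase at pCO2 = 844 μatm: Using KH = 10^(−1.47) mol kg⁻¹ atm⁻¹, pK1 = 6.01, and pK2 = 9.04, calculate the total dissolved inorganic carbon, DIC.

[CO2*] = KH · pCO2 = 10^(−1.47) × 844×10^-6 = 2.860×10^-5 mol/kg
α₀ = 1/(1 + K1/[H⁺] + K1K2/[H⁺]²) = 1/(1 + 10^+1.64 + 10^+0.25) = 0.02154
DIC = [CO2*]/α₀ = 2.860×10^-5 / 0.02154 = 1.33 mmol/kg

DIC = 1.33 mmol/kg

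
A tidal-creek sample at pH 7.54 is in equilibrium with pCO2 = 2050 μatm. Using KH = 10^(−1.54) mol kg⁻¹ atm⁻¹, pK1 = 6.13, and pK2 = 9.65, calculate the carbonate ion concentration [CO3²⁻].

[CO2*] = KH · pCO2 = 10^(−1.54) × 2050×10^-6 = 5.912×10^-5 mol/kg
α₀ = 1/(1 + K1/[H⁺] + K1K2/[H⁺]²) = 1/(1 + 10^+1.41 + 10^-0.70) = 0.03717
DIC = [CO2*]/α₀ = 5.912×10^-5 / 0.03717 = 1.591 mmol/kg
[CO3²⁻] = α₂·DIC; α₂ = 0.007416, so [CO3²⁻] = 0.007416 × 1.591 = 0.0118 mmol/kg = 11.8 μmol/kg

[CO3²⁻] = 11.8 μmol/kg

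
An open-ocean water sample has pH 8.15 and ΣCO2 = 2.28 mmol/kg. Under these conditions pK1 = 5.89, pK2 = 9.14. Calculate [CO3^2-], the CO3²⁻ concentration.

α₂ = 1 / (1 + [H⁺]/K2 + [H⁺]²/(K1K2)) = 1 / (1 + 10^+0.99 + 10^-1.27)
   = 1 / (1 + 9.7724 + 0.053703) = 1/10.826 = 0.09237
[CO3²⁻] = α₂ × DIC = 0.09237 × 2.28 = 0.211 mmol/kg

[CO3²⁻] = 0.211 mmol/kg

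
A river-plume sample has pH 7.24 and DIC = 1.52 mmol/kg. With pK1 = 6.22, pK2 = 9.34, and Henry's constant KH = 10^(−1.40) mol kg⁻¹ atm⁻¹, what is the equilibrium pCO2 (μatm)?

pCO2 = 3300 μatm

α₀ = 1 / (1 + K1/[H⁺] + K1K2/[H⁺]²) = 1 / (1 + 10^+1.02 + 10^-1.08)
   = 1 / (1 + 10.471 + 0.083176) = 1/11.554 = 0.08655
[CO2*] = α₀ × DIC = 0.08655 × 1.52 = 0.1316 mmol/kg
pCO2 = [CO2*]/KH = 1.316×10^-4 / 3.981×10^-2 = 3300 μatm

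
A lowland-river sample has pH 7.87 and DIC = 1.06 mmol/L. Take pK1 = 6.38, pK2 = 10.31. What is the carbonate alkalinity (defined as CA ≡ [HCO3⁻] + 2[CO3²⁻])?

CA = [HCO3⁻] + 2[CO3²⁻] = (α₁ + 2α₂)·DIC
At pH 7.87: [H⁺]/K1 = 10^-1.49 = 0.032359, K2/[H⁺] = 10^-2.44 = 0.0036308
α₁ = 1/(1 + 0.032359 + 0.0036308) = 1/1.0360 = 0.9653; α₂ = α₁·K2/[H⁺] = 0.003505
α₁ + 2α₂ = 0.9723
CA = 0.9723 × 1.06 = 1.03 mmol/L

CA = 1.03 mmol/L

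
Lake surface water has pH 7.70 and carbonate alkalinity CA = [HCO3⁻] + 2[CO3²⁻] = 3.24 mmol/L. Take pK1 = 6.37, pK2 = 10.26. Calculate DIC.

CA = [HCO3⁻] + 2[CO3²⁻] = (α₁ + 2α₂)·DIC
At pH 7.70: [H⁺]/K1 = 10^-1.33 = 0.046774, K2/[H⁺] = 10^-2.56 = 0.0027542
α₁ = 1/(1 + 0.046774 + 0.0027542) = 1/1.0495 = 0.9528; α₂ = α₁·K2/[H⁺] = 0.002624
α₁ + 2α₂ = 0.9581
DIC = CA / (α₁ + 2α₂) = 3.24 / 0.9581 = 3.38 mmol/L

DIC = 3.38 mmol/L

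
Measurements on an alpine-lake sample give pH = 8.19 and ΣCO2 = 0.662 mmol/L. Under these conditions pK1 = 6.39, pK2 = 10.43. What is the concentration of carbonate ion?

α₂ = 1 / (1 + [H⁺]/K2 + [H⁺]²/(K1K2)) = 1 / (1 + 10^+2.24 + 10^+0.44)
   = 1 / (1 + 173.78 + 2.7542) = 1/177.53 = 0.005633
[CO3²⁻] = α₂ × DIC = 0.005633 × 0.662 = 0.00373 mmol/L = 3.73 μmol/L

[CO3²⁻] = 3.73 μmol/L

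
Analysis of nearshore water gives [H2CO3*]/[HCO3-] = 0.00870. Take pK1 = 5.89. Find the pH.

pH = 7.95

From K1 = [H⁺][HCO3-]/[H2CO3*]:  pH = pK1 − log₁₀([H2CO3*]/[HCO3-])
log₁₀(0.00870) = -2.060
pH = 5.89 − (-2.060) = 7.95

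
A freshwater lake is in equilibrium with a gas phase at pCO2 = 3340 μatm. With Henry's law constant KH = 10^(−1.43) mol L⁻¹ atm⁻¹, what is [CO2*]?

[CO2*] = 124 μmol/L

KH = 10^(−1.43) = 3.715×10^-2 mol L⁻¹ atm⁻¹
[CO2*] = KH · pCO2 = 3.715×10^-2 × 3340×10^-6 atm = 1.24×10^-4 mol/L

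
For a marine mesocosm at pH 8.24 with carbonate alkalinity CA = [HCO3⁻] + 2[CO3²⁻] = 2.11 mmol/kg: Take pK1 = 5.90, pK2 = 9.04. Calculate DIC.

CA = [HCO3⁻] + 2[CO3²⁻] = (α₁ + 2α₂)·DIC
At pH 8.24: [H⁺]/K1 = 10^-2.34 = 0.0045709, K2/[H⁺] = 10^-0.80 = 0.15849
α₁ = 1/(1 + 0.0045709 + 0.15849) = 1/1.1631 = 0.8598; α₂ = α₁·K2/[H⁺] = 0.1363
α₁ + 2α₂ = 1.1323
DIC = CA / (α₁ + 2α₂) = 2.11 / 1.1323 = 1.86 mmol/kg

DIC = 1.86 mmol/kg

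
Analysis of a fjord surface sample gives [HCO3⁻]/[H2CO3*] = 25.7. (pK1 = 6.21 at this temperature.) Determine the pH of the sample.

From K1 = [H⁺][HCO3⁻]/[H2CO3*]:  pH = pK1 + log₁₀([HCO3⁻]/[H2CO3*])
log₁₀(25.7) = +1.410
pH = 6.21 + (+1.410) = 7.62

pH = 7.62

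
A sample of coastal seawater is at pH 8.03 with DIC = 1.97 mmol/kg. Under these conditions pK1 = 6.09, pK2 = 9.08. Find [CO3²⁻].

α₂ = 1 / (1 + [H⁺]/K2 + [H⁺]²/(K1K2)) = 1 / (1 + 10^+1.05 + 10^-0.89)
   = 1 / (1 + 11.220 + 0.12882) = 1/12.349 = 0.08098
[CO3²⁻] = α₂ × DIC = 0.08098 × 1.97 = 0.160 mmol/kg

[CO3²⁻] = 0.160 mmol/kg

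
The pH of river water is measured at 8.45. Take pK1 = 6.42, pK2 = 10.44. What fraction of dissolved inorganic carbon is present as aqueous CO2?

α₀ = 1 / (1 + K1/[H⁺] + K1K2/[H⁺]²) = 1 / (1 + 10^+2.03 + 10^+0.04)
   = 1 / (1 + 107.15 + 1.0965) = 1/109.25 = 0.009153

α₀ = 0.00915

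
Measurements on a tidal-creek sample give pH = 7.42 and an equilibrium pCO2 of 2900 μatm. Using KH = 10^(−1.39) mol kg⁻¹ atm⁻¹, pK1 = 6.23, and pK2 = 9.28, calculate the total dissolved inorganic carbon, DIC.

DIC = 1.97 mmol/kg

[CO2*] = KH · pCO2 = 10^(−1.39) × 2900×10^-6 = 1.181×10^-4 mol/kg
α₀ = 1/(1 + K1/[H⁺] + K1K2/[H⁺]²) = 1/(1 + 10^+1.19 + 10^-0.67) = 0.05987
DIC = [CO2*]/α₀ = 1.181×10^-4 / 0.05987 = 1.97 mmol/kg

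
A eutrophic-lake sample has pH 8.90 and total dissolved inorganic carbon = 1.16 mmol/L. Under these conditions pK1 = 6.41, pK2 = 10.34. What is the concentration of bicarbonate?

α₁ = 1 / (1 + [H⁺]/K1 + K2/[H⁺]) = 1 / (1 + 10^-2.49 + 10^-1.44)
   = 1 / (1 + 0.0032359 + 0.036308) = 1/1.0395 = 0.9620
[HCO3⁻] = α₁ × DIC = 0.9620 × 1.16 = 1.12 mmol/L

[HCO3⁻] = 1.12 mmol/L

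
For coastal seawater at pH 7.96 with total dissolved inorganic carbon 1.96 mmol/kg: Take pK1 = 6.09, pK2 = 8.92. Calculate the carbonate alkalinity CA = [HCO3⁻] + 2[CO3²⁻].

CA = 2.13 mmol/kg

CA = [HCO3⁻] + 2[CO3²⁻] = (α₁ + 2α₂)·DIC
At pH 7.96: [H⁺]/K1 = 10^-1.87 = 0.013490, K2/[H⁺] = 10^-0.96 = 0.10965
α₁ = 1/(1 + 0.013490 + 0.10965) = 1/1.1231 = 0.8904; α₂ = α₁·K2/[H⁺] = 0.09763
α₁ + 2α₂ = 1.0856
CA = 1.0856 × 1.96 = 2.13 mmol/kg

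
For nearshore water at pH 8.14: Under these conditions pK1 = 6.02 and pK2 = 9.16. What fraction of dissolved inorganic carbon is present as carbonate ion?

α₂ = 0.0866

α₂ = 1 / (1 + [H⁺]/K2 + [H⁺]²/(K1K2)) = 1 / (1 + 10^+1.02 + 10^-1.10)
   = 1 / (1 + 10.471 + 0.079433) = 1/11.551 = 0.08657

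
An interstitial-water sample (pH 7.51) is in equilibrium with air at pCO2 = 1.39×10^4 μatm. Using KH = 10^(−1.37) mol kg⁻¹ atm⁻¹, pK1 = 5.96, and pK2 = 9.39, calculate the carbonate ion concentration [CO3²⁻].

[CO2*] = KH · pCO2 = 10^(−1.37) × 1.39×10^4×10^-6 = 5.929×10^-4 mol/kg
α₀ = 1/(1 + K1/[H⁺] + K1K2/[H⁺]²) = 1/(1 + 10^+1.55 + 10^-0.33) = 0.02706
DIC = [CO2*]/α₀ = 5.929×10^-4 / 0.02706 = 21.91 mmol/kg
[CO3²⁻] = α₂·DIC; α₂ = 0.01266, so [CO3²⁻] = 0.01266 × 21.91 = 0.277 mmol/kg

[CO3²⁻] = 0.277 mmol/kg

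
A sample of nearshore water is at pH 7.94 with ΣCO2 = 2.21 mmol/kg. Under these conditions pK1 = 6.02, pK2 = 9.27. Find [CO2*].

α₀ = 1 / (1 + K1/[H⁺] + K1K2/[H⁺]²) = 1 / (1 + 10^+1.92 + 10^+0.59)
   = 1 / (1 + 83.176 + 3.8905) = 1/88.067 = 0.01136
[CO2*] = α₀ × DIC = 0.01136 × 2.21 = 0.0251 mmol/kg

[CO2*] = 0.0251 mmol/kg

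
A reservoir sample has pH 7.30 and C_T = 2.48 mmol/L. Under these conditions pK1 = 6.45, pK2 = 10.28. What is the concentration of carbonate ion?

α₂ = 1 / (1 + [H⁺]/K2 + [H⁺]²/(K1K2)) = 1 / (1 + 10^+2.98 + 10^+2.13)
   = 1 / (1 + 954.99 + 134.90) = 1/1090.9 = 0.0009167
[CO3²⁻] = α₂ × DIC = 0.0009167 × 2.48 = 0.00227 mmol/L = 2.27 μmol/L

[CO3²⁻] = 2.27 μmol/L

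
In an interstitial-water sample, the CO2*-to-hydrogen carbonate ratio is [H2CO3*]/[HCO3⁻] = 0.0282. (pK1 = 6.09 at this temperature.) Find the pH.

From K1 = [H⁺][HCO3⁻]/[H2CO3*]:  pH = pK1 − log₁₀([H2CO3*]/[HCO3⁻])
log₁₀(0.0282) = -1.550
pH = 6.09 − (-1.550) = 7.64

pH = 7.64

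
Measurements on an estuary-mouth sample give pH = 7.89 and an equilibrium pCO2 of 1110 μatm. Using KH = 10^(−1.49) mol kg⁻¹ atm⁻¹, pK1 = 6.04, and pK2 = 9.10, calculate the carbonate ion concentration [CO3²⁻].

[CO3²⁻] = 0.157 mmol/kg

[CO2*] = KH · pCO2 = 10^(−1.49) × 1110×10^-6 = 3.592×10^-5 mol/kg
α₀ = 1/(1 + K1/[H⁺] + K1K2/[H⁺]²) = 1/(1 + 10^+1.85 + 10^+0.64) = 0.01313
DIC = [CO2*]/α₀ = 3.592×10^-5 / 0.01313 = 2.736 mmol/kg
[CO3²⁻] = α₂·DIC; α₂ = 0.05732, so [CO3²⁻] = 0.05732 × 2.736 = 0.157 mmol/kg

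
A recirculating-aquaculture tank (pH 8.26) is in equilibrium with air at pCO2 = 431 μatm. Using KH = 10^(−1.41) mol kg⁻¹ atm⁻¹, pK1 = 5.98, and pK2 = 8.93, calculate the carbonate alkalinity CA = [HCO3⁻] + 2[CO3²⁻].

[CO2*] = KH · pCO2 = 10^(−1.41) × 431×10^-6 = 1.677×10^-5 mol/kg
α₀ = 1/(1 + K1/[H⁺] + K1K2/[H⁺]²) = 1/(1 + 10^+2.28 + 10^+1.61) = 0.004305
DIC = [CO2*]/α₀ = 1.677×10^-5 / 0.004305 = 3.895 mmol/kg
CA = (α₁ + 2α₂)·DIC = (0.8203 + 2×0.1754) × 3.895 = 4.56 mmol/kg

CA = 4.56 mmol/kg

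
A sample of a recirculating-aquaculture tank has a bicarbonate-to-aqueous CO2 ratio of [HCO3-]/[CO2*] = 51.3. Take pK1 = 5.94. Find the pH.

From K1 = [H⁺][HCO3-]/[CO2*]:  pH = pK1 + log₁₀([HCO3-]/[CO2*])
log₁₀(51.3) = +1.710
pH = 5.94 + (+1.710) = 7.65

pH = 7.65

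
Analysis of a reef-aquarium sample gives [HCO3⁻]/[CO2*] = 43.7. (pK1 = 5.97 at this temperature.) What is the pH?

From K1 = [H⁺][HCO3⁻]/[CO2*]:  pH = pK1 + log₁₀([HCO3⁻]/[CO2*])
log₁₀(43.7) = +1.640
pH = 5.97 + (+1.640) = 7.61

pH = 7.61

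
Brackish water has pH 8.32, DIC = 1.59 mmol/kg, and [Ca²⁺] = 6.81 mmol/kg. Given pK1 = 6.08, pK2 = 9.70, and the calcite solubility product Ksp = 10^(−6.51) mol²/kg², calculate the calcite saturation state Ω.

Ω = 1.39

α₂ = 1 / (1 + [H⁺]/K2 + [H⁺]²/(K1K2)) = 1 / (1 + 10^+1.38 + 10^-0.86)
   = 1 / (1 + 23.988 + 0.13804) = 1/25.126 = 0.03980
[CO3²⁻] = α₂ × DIC = 0.03980 × 1.59 = 0.06328 mmol/kg
Ksp = 10^(−6.51) = 3.090×10^-7
Ω = [Ca²⁺][CO3²⁻]/Ksp = (6.81×10^-3)(6.328×10^-5) / 3.090×10^-7 = 1.39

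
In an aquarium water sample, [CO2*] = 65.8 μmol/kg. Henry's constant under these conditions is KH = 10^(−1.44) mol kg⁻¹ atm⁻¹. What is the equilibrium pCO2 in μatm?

pCO2 = 1810 μatm

KH = 10^(−1.44) = 3.631×10^-2 mol kg⁻¹ atm⁻¹
pCO2 = [CO2*]/KH = 65.8×10^-6 / 3.631×10^-2 = 1.81×10^-3 atm = 1810 μatm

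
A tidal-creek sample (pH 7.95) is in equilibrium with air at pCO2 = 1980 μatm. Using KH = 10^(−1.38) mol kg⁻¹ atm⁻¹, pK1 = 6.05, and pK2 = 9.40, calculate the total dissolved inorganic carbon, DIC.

DIC = 6.87 mmol/kg

[CO2*] = KH · pCO2 = 10^(−1.38) × 1980×10^-6 = 8.254×10^-5 mol/kg
α₀ = 1/(1 + K1/[H⁺] + K1K2/[H⁺]²) = 1/(1 + 10^+1.90 + 10^+0.45) = 0.01201
DIC = [CO2*]/α₀ = 8.254×10^-5 / 0.01201 = 6.87 mmol/kg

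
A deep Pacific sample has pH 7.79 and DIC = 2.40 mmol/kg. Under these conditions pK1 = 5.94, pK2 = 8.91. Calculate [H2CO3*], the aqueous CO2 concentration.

α₀ = 1 / (1 + K1/[H⁺] + K1K2/[H⁺]²) = 1 / (1 + 10^+1.85 + 10^+0.73)
   = 1 / (1 + 70.795 + 5.3703) = 1/77.165 = 0.01296
[CO2*] = α₀ × DIC = 0.01296 × 2.40 = 0.0311 mmol/kg

[CO2*] = 0.0311 mmol/kg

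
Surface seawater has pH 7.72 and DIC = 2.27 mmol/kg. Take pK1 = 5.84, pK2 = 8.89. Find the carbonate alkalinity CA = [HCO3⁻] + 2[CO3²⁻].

CA = [HCO3⁻] + 2[CO3²⁻] = (α₁ + 2α₂)·DIC
At pH 7.72: [H⁺]/K1 = 10^-1.88 = 0.013183, K2/[H⁺] = 10^-1.17 = 0.067608
α₁ = 1/(1 + 0.013183 + 0.067608) = 1/1.0808 = 0.9252; α₂ = α₁·K2/[H⁺] = 0.06255
α₁ + 2α₂ = 1.0504
CA = 1.0504 × 2.27 = 2.38 mmol/kg

CA = 2.38 mmol/kg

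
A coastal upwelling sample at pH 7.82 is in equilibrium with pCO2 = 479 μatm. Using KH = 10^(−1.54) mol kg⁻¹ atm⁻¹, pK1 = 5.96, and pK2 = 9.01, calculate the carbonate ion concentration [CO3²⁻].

[CO3²⁻] = 0.0646 mmol/kg

[CO2*] = KH · pCO2 = 10^(−1.54) × 479×10^-6 = 1.381×10^-5 mol/kg
α₀ = 1/(1 + K1/[H⁺] + K1K2/[H⁺]²) = 1/(1 + 10^+1.86 + 10^+0.67) = 0.01280
DIC = [CO2*]/α₀ = 1.381×10^-5 / 0.01280 = 1.079 mmol/kg
[CO3²⁻] = α₂·DIC; α₂ = 0.05987, so [CO3²⁻] = 0.05987 × 1.079 = 0.0646 mmol/kg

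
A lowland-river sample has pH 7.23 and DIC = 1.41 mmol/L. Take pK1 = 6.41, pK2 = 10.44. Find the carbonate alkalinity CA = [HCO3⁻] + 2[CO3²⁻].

CA = 1.23 mmol/L

CA = [HCO3⁻] + 2[CO3²⁻] = (α₁ + 2α₂)·DIC
At pH 7.23: [H⁺]/K1 = 10^-0.82 = 0.15136, K2/[H⁺] = 10^-3.21 = 0.00061660
α₁ = 1/(1 + 0.15136 + 0.00061660) = 1/1.1520 = 0.8681; α₂ = α₁·K2/[H⁺] = 0.0005353
α₁ + 2α₂ = 0.8691
CA = 0.8691 × 1.41 = 1.23 mmol/L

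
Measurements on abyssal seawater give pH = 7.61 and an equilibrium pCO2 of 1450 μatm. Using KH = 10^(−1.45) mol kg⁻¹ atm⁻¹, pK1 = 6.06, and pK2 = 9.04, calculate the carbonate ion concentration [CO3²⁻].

[CO3²⁻] = 0.0678 mmol/kg

[CO2*] = KH · pCO2 = 10^(−1.45) × 1450×10^-6 = 5.145×10^-5 mol/kg
α₀ = 1/(1 + K1/[H⁺] + K1K2/[H⁺]²) = 1/(1 + 10^+1.55 + 10^+0.12) = 0.02646
DIC = [CO2*]/α₀ = 5.145×10^-5 / 0.02646 = 1.945 mmol/kg
[CO3²⁻] = α₂·DIC; α₂ = 0.03487, so [CO3²⁻] = 0.03487 × 1.945 = 0.0678 mmol/kg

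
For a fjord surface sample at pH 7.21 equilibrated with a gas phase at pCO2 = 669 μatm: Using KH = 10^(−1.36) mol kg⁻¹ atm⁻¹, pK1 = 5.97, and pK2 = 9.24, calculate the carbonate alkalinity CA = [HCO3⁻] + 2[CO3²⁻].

CA = 0.517 mmol/kg

[CO2*] = KH · pCO2 = 10^(−1.36) × 669×10^-6 = 2.920×10^-5 mol/kg
α₀ = 1/(1 + K1/[H⁺] + K1K2/[H⁺]²) = 1/(1 + 10^+1.24 + 10^-0.79) = 0.05394
DIC = [CO2*]/α₀ = 2.920×10^-5 / 0.05394 = 0.5414 mmol/kg
CA = (α₁ + 2α₂)·DIC = (0.9373 + 2×0.008748) × 0.5414 = 0.517 mmol/kg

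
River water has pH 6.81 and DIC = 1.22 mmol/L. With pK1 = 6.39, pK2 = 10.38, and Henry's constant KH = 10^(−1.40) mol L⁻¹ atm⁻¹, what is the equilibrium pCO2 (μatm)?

pCO2 = 8440 μatm

α₀ = 1 / (1 + K1/[H⁺] + K1K2/[H⁺]²) = 1 / (1 + 10^+0.42 + 10^-3.15)
   = 1 / (1 + 2.6303 + 0.00070795) = 1/3.6310 = 0.2754
[CO2*] = α₀ × DIC = 0.2754 × 1.22 = 0.3360 mmol/L
pCO2 = [CO2*]/KH = 3.360×10^-4 / 3.981×10^-2 = 8440 μatm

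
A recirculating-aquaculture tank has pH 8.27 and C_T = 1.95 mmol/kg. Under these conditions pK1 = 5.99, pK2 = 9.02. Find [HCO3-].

α₁ = 1 / (1 + [H⁺]/K1 + K2/[H⁺]) = 1 / (1 + 10^-2.28 + 10^-0.75)
   = 1 / (1 + 0.0052481 + 0.17783) = 1/1.1831 = 0.8453
[HCO3⁻] = α₁ × DIC = 0.8453 × 1.95 = 1.65 mmol/kg

[HCO3⁻] = 1.65 mmol/kg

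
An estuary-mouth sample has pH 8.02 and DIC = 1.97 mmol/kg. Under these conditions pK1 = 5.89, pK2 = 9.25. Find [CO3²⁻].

α₂ = 1 / (1 + [H⁺]/K2 + [H⁺]²/(K1K2)) = 1 / (1 + 10^+1.23 + 10^-0.90)
   = 1 / (1 + 16.982 + 0.12589) = 1/18.108 = 0.05522
[CO3²⁻] = α₂ × DIC = 0.05522 × 1.97 = 0.109 mmol/kg

[CO3²⁻] = 0.109 mmol/kg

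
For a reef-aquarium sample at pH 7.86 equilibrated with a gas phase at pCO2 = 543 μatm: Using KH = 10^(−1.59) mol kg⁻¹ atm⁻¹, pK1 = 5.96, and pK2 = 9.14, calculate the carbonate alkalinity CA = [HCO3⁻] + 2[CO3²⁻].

[CO2*] = KH · pCO2 = 10^(−1.59) × 543×10^-6 = 1.396×10^-5 mol/kg
α₀ = 1/(1 + K1/[H⁺] + K1K2/[H⁺]²) = 1/(1 + 10^+1.90 + 10^+0.62) = 0.01182
DIC = [CO2*]/α₀ = 1.396×10^-5 / 0.01182 = 1.181 mmol/kg
CA = (α₁ + 2α₂)·DIC = (0.9389 + 2×0.04927) × 1.181 = 1.23 mmol/kg

CA = 1.23 mmol/kg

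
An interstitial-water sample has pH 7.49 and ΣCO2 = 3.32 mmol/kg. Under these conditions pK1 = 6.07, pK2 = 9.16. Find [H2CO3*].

α₀ = 1 / (1 + K1/[H⁺] + K1K2/[H⁺]²) = 1 / (1 + 10^+1.42 + 10^-0.25)
   = 1 / (1 + 26.303 + 0.56234) = 1/27.865 = 0.03589
[CO2*] = α₀ × DIC = 0.03589 × 3.32 = 0.119 mmol/kg

[CO2*] = 0.119 mmol/kg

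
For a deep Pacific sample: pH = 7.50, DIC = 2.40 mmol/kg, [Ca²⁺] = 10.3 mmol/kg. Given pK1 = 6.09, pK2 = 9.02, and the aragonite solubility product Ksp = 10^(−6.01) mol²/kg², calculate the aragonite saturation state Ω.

Ω = 0.715

α₂ = 1 / (1 + [H⁺]/K2 + [H⁺]²/(K1K2)) = 1 / (1 + 10^+1.52 + 10^+0.11)
   = 1 / (1 + 33.113 + 1.2882) = 1/35.401 = 0.02825
[CO3²⁻] = α₂ × DIC = 0.02825 × 2.40 = 0.06779 mmol/kg
Ksp = 10^(−6.01) = 9.772×10^-7
Ω = [Ca²⁺][CO3²⁻]/Ksp = (10.3×10^-3)(6.779×10^-5) / 9.772×10^-7 = 0.715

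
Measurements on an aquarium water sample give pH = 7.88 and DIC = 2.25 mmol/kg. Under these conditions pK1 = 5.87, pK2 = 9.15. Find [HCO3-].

α₁ = 1 / (1 + [H⁺]/K1 + K2/[H⁺]) = 1 / (1 + 10^-2.01 + 10^-1.27)
   = 1 / (1 + 0.0097724 + 0.053703) = 1/1.0635 = 0.9403
[HCO3⁻] = α₁ × DIC = 0.9403 × 2.25 = 2.12 mmol/kg

[HCO3⁻] = 2.12 mmol/kg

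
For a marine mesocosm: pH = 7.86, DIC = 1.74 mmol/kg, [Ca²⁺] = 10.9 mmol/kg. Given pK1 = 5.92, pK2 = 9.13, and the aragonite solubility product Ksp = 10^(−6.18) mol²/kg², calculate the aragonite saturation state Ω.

α₂ = 1 / (1 + [H⁺]/K2 + [H⁺]²/(K1K2)) = 1 / (1 + 10^+1.27 + 10^-0.67)
   = 1 / (1 + 18.621 + 0.21380) = 1/19.835 = 0.05042
[CO3²⁻] = α₂ × DIC = 0.05042 × 1.74 = 0.08773 mmol/kg
Ksp = 10^(−6.18) = 6.607×10^-7
Ω = [Ca²⁺][CO3²⁻]/Ksp = (10.9×10^-3)(8.773×10^-5) / 6.607×10^-7 = 1.45

Ω = 1.45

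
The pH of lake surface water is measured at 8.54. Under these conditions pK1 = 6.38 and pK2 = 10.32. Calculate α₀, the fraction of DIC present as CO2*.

α₀ = 1 / (1 + K1/[H⁺] + K1K2/[H⁺]²) = 1 / (1 + 10^+2.16 + 10^+0.38)
   = 1 / (1 + 144.54 + 2.3988) = 1/147.94 = 0.006759

α₀ = 0.00676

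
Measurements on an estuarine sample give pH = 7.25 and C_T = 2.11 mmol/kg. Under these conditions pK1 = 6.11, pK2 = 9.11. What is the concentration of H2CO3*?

α₀ = 1 / (1 + K1/[H⁺] + K1K2/[H⁺]²) = 1 / (1 + 10^+1.14 + 10^-0.72)
   = 1 / (1 + 13.804 + 0.19055) = 1/14.994 = 0.06669
[CO2*] = α₀ × DIC = 0.06669 × 2.11 = 0.141 mmol/kg

[CO2*] = 0.141 mmol/kg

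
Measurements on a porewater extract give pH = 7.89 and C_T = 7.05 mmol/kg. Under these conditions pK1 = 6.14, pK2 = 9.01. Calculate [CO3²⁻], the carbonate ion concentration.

[CO3²⁻] = 0.489 mmol/kg

α₂ = 1 / (1 + [H⁺]/K2 + [H⁺]²/(K1K2)) = 1 / (1 + 10^+1.12 + 10^-0.63)
   = 1 / (1 + 13.183 + 0.23442) = 1/14.417 = 0.06936
[CO3²⁻] = α₂ × DIC = 0.06936 × 7.05 = 0.489 mmol/kg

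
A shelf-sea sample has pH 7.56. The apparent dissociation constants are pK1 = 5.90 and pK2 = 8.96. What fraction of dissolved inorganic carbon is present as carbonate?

α₂ = 0.0375

α₂ = 1 / (1 + [H⁺]/K2 + [H⁺]²/(K1K2)) = 1 / (1 + 10^+1.40 + 10^-0.26)
   = 1 / (1 + 25.119 + 0.54954) = 1/26.668 = 0.03750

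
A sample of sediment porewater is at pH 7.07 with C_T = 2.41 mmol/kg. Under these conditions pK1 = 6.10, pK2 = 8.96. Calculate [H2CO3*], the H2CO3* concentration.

[CO2*] = 0.231 mmol/kg

α₀ = 1 / (1 + K1/[H⁺] + K1K2/[H⁺]²) = 1 / (1 + 10^+0.97 + 10^-0.92)
   = 1 / (1 + 9.3325 + 0.12023) = 1/10.453 = 0.09567
[CO2*] = α₀ × DIC = 0.09567 × 2.41 = 0.231 mmol/kg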